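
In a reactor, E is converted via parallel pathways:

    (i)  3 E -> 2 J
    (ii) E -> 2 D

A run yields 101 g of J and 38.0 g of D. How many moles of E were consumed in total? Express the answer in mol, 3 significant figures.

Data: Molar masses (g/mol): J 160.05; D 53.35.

n(J) = 101 / 160.05 = 0.6311 mol
n(D) = 38.0 / 53.35 = 0.7123 mol
n(E) via (i) = (3/2)×0.6311 = 0.9467 mol
n(E) via (ii) = (1/2)×0.7123 = 0.3562 mol
total n(E) = 0.9467 + 0.3562 = 1.303 mol

1.30 mol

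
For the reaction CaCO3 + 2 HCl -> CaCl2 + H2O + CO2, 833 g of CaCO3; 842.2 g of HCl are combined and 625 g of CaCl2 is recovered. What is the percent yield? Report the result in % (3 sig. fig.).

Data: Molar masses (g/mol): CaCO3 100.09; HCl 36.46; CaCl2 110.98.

n(CaCO3) = 833.0 / 100.09 = 8.323 mol
n(HCl) = 842.2 / 36.46 = 23.10 mol
n/ν for CaCO3 = 8.323/1 = 8.323
n/ν for HCl = 23.10/2 = 11.55
Smallest n/ν is CaCO3 → limiting reagent.
theoretical n(CaCl2) = (1/1) × 8.323 = 8.323 mol → 923.7 g
% yield = 625 / 923.7 × 100 = 67.66 %

67.7 %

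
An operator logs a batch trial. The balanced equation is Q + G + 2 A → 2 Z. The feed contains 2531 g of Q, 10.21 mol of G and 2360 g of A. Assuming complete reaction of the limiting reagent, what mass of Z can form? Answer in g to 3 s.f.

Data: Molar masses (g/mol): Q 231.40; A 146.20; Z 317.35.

5120 g

n(Q) = 2531 / 231.40 = 10.94 mol
n(G) = 10.21 mol
n(A) = 2360 / 146.20 = 16.14 mol
n/ν for Q = 10.94/1 = 10.94
n/ν for G = 10.21/1 = 10.21
n/ν for A = 16.14/2 = 8.070
Smallest n/ν is A → limiting reagent.
n(Z) = (2/2) × 16.14 = 16.14 mol
mass = 16.14 × 317.35 = 5122 g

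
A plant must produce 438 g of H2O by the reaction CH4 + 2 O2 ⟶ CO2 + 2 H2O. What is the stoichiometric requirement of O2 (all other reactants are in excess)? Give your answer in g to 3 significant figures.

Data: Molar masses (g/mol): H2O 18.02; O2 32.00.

n(H2O) = 438 / 18.02 = 24.31 mol
n(O2) = (2/2) × 24.31 = 24.31 mol
mass = 24.31 × 32.00 = 777.9 g

778 g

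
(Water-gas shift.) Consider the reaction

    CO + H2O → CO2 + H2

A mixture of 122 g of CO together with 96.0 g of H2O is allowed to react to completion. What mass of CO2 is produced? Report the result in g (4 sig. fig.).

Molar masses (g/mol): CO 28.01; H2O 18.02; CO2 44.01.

n(CO) = 122.0 / 28.01 = 4.356 mol
n(H2O) = 96.00 / 18.02 = 5.327 mol
n/ν for CO = 4.356/1 = 4.356
n/ν for H2O = 5.327/1 = 5.327
Smallest n/ν is CO → limiting reagent.
n(CO2) = (1/1) × 4.356 = 4.356 mol
mass = 4.356 × 44.01 = 191.7 g

191.7 g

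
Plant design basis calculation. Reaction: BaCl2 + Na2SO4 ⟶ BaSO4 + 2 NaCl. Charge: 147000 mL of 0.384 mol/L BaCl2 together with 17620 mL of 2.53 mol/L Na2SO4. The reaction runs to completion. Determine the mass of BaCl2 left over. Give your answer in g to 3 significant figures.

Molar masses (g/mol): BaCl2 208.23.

2470 g

n(BaCl2) = 0.384 × 147000/1000 = 56.45 mol
n(Na2SO4) = 2.53 × 17620/1000 = 44.58 mol
n/ν for BaCl2 = 56.45/1 = 56.45
n/ν for Na2SO4 = 44.58/1 = 44.58
Smallest n/ν is Na2SO4 → limiting reagent.
BaCl2 consumed = (1/1) × 44.58 = 44.58 mol
BaCl2 remaining = 56.45 − 44.58 = 11.87 mol
mass = 11.87 × 208.23 = 2472 g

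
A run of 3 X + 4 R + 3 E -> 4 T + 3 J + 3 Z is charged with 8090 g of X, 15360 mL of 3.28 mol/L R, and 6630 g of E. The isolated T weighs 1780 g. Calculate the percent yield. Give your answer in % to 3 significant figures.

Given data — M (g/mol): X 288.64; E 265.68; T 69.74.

n(X) = 8090 / 288.64 = 28.03 mol
n(R) = 3.28 × 15360/1000 = 50.38 mol
n(E) = 6630 / 265.68 = 24.95 mol
n/ν → X: 9.343, R: 12.60, E: 8.317; E is limiting.
theoretical n(T) = (4/3) × 24.95 = 33.27 mol → 2320 g
% yield = 1780 / 2320 × 100 = 76.72 %

76.7 %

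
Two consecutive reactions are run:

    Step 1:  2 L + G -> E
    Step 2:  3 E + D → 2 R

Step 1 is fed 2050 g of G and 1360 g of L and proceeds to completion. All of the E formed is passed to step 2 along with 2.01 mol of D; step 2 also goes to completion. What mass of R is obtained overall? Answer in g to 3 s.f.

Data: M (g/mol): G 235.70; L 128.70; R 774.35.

2730 g

Step 1:
n(G) = 2050 / 235.70 = 8.697 mol
n(L) = 1360 / 128.70 = 10.57 mol
n/ν → G: 8.697, L: 5.285; L is limiting.
n(E) produced = (1/2) × 10.57 = 5.285 mol
Step 2:
n(E) available = 5.285 mol
n(D) = 2.010 mol
n/ν → E: 1.762, D: 2.010; E is limiting.
n(R) = (2/3) × 5.285 = 3.523 mol
mass = 3.523 × 774.35 = 2728 g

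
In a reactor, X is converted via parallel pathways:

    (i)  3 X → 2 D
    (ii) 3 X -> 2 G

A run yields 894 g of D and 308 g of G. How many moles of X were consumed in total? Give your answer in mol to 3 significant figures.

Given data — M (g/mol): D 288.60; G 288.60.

6.25 mol

n(D) = 894 / 288.60 = 3.098 mol
n(G) = 308 / 288.60 = 1.067 mol
n(X) via (i) = (3/2)×3.098 = 4.647 mol
n(X) via (ii) = (3/2)×1.067 = 1.601 mol
total n(X) = 4.647 + 1.601 = 6.248 mol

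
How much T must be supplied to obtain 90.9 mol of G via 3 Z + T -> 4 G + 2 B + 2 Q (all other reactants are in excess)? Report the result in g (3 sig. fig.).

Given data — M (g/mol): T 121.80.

2770 g

n(G) = 90.90 mol
n(T) = (1/4) × 90.90 = 22.73 mol
mass = 22.73 × 121.80 = 2769 g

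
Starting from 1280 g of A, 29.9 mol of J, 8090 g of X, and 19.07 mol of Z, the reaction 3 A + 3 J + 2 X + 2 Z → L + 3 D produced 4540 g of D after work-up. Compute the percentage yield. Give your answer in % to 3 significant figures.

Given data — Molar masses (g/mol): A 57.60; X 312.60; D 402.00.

n(A) = 1280 / 57.60 = 22.22 mol
n(J) = 29.90 mol
n(X) = 8090 / 312.60 = 25.88 mol
n(Z) = 19.07 mol
n/ν → A: 7.407, J: 9.967, X: 12.94, Z: 9.535; A is limiting.
theoretical n(D) = (3/3) × 22.22 = 22.22 mol → 8932 g
% yield = 4540 / 8932 × 100 = 50.83 %

50.8 %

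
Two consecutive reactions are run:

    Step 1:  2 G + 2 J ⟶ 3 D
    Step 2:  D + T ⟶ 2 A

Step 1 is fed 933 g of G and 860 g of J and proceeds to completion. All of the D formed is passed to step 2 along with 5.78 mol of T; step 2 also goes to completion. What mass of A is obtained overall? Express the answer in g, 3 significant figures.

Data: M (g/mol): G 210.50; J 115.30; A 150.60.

1740 g

Step 1:
n(G) = 933.0 / 210.50 = 4.432 mol
n(J) = 860.0 / 115.30 = 7.459 mol
n/ν for G = 4.432/2 = 2.216
n/ν for J = 7.459/2 = 3.730
Smallest n/ν is G → limiting reagent.
n(D) produced = (3/2) × 4.432 = 6.648 mol
Step 2:
n(D) available = 6.648 mol
n(T) = 5.780 mol
n/ν for D = 6.648/1 = 6.648
n/ν for T = 5.780/1 = 5.780
Smallest n/ν is T → limiting reagent.
n(A) = (2/1) × 5.780 = 11.56 mol
mass = 11.56 × 150.60 = 1741 g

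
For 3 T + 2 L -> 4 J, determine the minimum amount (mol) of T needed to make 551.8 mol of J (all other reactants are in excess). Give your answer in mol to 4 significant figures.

413.9 mol

n(J) = 551.8 mol
n(T) = (3/4) × 551.8 = 413.9 mol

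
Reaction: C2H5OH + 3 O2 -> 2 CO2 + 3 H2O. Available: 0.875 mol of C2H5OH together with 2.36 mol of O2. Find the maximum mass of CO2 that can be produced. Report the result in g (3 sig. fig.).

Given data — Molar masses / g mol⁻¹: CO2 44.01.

69.2 g

n(C2H5OH) = 0.8750 mol
n(O2) = 2.360 mol
n/ν for C2H5OH = 0.8750/1 = 0.8750
n/ν for O2 = 2.360/3 = 0.7867
Smallest n/ν is O2 → limiting reagent.
n(CO2) = (2/3) × 2.360 = 1.573 mol
mass = 1.573 × 44.01 = 69.23 g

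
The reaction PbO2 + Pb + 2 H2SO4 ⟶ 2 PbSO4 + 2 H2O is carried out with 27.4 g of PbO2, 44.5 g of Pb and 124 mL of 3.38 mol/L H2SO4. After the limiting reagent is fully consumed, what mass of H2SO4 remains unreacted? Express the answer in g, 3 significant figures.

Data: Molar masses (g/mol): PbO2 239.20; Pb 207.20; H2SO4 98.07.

18.6 g

n(PbO2) = 27.40 / 239.20 = 0.1145 mol
n(Pb) = 44.50 / 207.20 = 0.2148 mol
n(H2SO4) = 3.38 × 124.0/1000 = 0.4191 mol
n/ν → PbO2: 0.1145, Pb: 0.2148, H2SO4: 0.2096; PbO2 is limiting.
H2SO4 consumed = (2/1) × 0.1145 = 0.2290 mol
H2SO4 remaining = 0.4191 − 0.2290 = 0.1901 mol
mass = 0.1901 × 98.07 = 18.64 g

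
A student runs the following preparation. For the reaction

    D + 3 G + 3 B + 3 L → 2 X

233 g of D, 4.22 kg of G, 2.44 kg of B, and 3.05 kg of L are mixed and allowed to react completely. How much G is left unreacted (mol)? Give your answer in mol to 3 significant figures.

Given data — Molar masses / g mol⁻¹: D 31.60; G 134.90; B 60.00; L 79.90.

9.16 mol

n(D) = 233.0 / 31.60 = 7.373 mol
n(G) = 4.220×1000 / 134.90 = 31.28 mol
n(B) = 2.440×1000 / 60.00 = 40.67 mol
n(L) = 3.050×1000 / 79.90 = 38.17 mol
n/ν for D = 7.373/1 = 7.373
n/ν for G = 31.28/3 = 10.43
n/ν for B = 40.67/3 = 13.56
n/ν for L = 38.17/3 = 12.72
Smallest n/ν is D → limiting reagent.
G consumed = (3/1) × 7.373 = 22.12 mol
G remaining = 31.28 − 22.12 = 9.160 mol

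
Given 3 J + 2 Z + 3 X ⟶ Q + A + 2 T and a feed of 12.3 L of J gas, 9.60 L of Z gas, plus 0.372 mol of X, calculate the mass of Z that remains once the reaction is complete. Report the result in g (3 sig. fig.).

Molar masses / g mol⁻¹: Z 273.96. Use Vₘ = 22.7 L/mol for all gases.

47.9 g

n(J) = 12.30 / 22.7 = 0.5419 mol
n(Z) = 9.600 / 22.7 = 0.4229 mol
n(X) = 0.3720 mol
n/ν → J: 0.1806, Z: 0.2115, X: 0.1240; X is limiting.
Z consumed = (2/3) × 0.3720 = 0.2480 mol
Z remaining = 0.4229 − 0.2480 = 0.1749 mol
mass = 0.1749 × 273.96 = 47.92 g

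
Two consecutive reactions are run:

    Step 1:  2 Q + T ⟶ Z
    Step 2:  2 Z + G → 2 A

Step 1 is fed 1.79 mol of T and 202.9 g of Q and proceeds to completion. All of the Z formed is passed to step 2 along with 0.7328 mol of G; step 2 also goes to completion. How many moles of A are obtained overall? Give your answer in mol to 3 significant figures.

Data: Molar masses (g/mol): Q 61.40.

Step 1:
n(T) = 1.790 mol
n(Q) = 202.9 / 61.40 = 3.305 mol
n/ν for T = 1.790/1 = 1.790
n/ν for Q = 3.305/2 = 1.653
Smallest n/ν is Q → limiting reagent.
n(Z) produced = (1/2) × 3.305 = 1.653 mol
Step 2:
n(Z) available = 1.653 mol
n(G) = 0.7328 mol
n/ν for Z = 1.653/2 = 0.8265
n/ν for G = 0.7328/1 = 0.7328
Smallest n/ν is G → limiting reagent.
n(A) = (2/1) × 0.7328 = 1.466 mol

1.47 mol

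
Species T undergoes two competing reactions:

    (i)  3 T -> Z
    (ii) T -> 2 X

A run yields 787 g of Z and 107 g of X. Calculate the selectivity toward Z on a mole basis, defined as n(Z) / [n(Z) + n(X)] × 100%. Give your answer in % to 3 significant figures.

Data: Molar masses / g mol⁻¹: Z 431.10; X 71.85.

55.1 %

n(Z) = 787 / 431.10 = 1.826 mol
n(X) = 107 / 71.85 = 1.489 mol
selectivity = 1.826/(1.826+1.489) × 100 = 55.08 %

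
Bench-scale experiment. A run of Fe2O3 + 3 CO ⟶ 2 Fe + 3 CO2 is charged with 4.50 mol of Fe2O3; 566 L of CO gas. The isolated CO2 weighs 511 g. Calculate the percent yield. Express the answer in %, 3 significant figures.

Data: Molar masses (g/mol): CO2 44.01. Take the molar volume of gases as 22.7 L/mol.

86.0 %

n(Fe2O3) = 4.500 mol
n(CO) = 566.0 / 22.7 = 24.93 mol
n/ν for Fe2O3 = 4.500/1 = 4.500
n/ν for CO = 24.93/3 = 8.310
Smallest n/ν is Fe2O3 → limiting reagent.
theoretical n(CO2) = (3/1) × 4.500 = 13.50 mol → 594.1 g
% yield = 511 / 594.1 × 100 = 86.01 %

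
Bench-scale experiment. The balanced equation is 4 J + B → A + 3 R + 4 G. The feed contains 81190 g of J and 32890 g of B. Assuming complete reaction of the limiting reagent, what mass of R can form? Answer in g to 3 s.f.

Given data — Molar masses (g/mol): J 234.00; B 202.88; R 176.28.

45900 g

n(J) = 81190 / 234.00 = 347.0 mol
n(B) = 32890 / 202.88 = 162.1 mol
n/ν for J = 347.0/4 = 86.75
n/ν for B = 162.1/1 = 162.1
Smallest n/ν is J → limiting reagent.
n(R) = (3/4) × 347.0 = 260.3 mol
mass = 260.3 × 176.28 = 45890 g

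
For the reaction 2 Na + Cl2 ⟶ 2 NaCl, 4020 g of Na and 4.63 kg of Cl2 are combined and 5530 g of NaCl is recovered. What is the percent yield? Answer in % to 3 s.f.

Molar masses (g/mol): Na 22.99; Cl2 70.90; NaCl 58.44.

n(Na) = 4020 / 22.99 = 174.9 mol
n(Cl2) = 4.630×1000 / 70.90 = 65.30 mol
n/ν for Na = 174.9/2 = 87.45
n/ν for Cl2 = 65.30/1 = 65.30
Smallest n/ν is Cl2 → limiting reagent.
theoretical n(NaCl) = (2/1) × 65.30 = 130.6 mol → 7632 g
% yield = 5530 / 7632 × 100 = 72.46 %

72.5 %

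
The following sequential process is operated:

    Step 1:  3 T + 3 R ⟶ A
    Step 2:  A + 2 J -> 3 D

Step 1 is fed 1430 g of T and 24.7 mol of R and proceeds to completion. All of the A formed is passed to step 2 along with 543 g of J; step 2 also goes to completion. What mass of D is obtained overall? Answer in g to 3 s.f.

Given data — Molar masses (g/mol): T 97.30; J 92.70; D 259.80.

Step 1:
n(T) = 1430 / 97.30 = 14.70 mol
n(R) = 24.70 mol
n/ν for T = 14.70/3 = 4.900
n/ν for R = 24.70/3 = 8.233
Smallest n/ν is T → limiting reagent.
n(A) produced = (1/3) × 14.70 = 4.900 mol
Step 2:
n(A) available = 4.900 mol
n(J) = 543.0 / 92.70 = 5.858 mol
n/ν for A = 4.900/1 = 4.900
n/ν for J = 5.858/2 = 2.929
Smallest n/ν is J → limiting reagent.
n(D) = (3/2) × 5.858 = 8.787 mol
mass = 8.787 × 259.80 = 2283 g

2280 g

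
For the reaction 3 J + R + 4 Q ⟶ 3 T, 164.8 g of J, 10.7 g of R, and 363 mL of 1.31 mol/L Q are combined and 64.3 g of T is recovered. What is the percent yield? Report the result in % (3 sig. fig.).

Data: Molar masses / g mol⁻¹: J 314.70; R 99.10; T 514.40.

n(J) = 164.8 / 314.70 = 0.5237 mol
n(R) = 10.70 / 99.10 = 0.1080 mol
n(Q) = 1.31 × 363.0/1000 = 0.4755 mol
n/ν for J = 0.5237/3 = 0.1746
n/ν for R = 0.1080/1 = 0.1080
n/ν for Q = 0.4755/4 = 0.1189
Smallest n/ν is R → limiting reagent.
theoretical n(T) = (3/1) × 0.1080 = 0.3240 mol → 166.7 g
% yield = 64.3 / 166.7 × 100 = 38.57 %

38.6 %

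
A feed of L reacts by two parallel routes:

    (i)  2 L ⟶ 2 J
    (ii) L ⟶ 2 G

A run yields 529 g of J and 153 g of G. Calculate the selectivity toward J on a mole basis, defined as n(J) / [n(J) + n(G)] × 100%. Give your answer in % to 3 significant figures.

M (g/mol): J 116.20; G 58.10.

n(J) = 529 / 116.20 = 4.552 mol
n(G) = 153 / 58.10 = 2.633 mol
selectivity = 4.552/(4.552+2.633) × 100 = 63.35 %

63.4 %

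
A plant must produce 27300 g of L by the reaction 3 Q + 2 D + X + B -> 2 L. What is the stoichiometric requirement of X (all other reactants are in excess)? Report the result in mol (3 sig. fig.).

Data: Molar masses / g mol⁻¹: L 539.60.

25.3 mol

n(L) = 27300 / 539.60 = 50.59 mol
n(X) = (1/2) × 50.59 = 25.30 mol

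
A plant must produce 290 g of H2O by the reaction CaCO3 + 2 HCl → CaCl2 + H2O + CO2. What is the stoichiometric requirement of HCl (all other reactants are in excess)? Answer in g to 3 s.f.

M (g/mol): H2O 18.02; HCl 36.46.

n(H2O) = 290 / 18.02 = 16.09 mol
n(HCl) = (2/1) × 16.09 = 32.18 mol
mass = 32.18 × 36.46 = 1173 g

1170 g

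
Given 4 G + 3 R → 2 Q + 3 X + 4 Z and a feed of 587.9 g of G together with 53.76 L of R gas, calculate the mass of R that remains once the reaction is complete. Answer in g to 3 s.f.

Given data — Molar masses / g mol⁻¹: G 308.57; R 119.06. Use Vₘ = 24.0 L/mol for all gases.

n(G) = 587.9 / 308.57 = 1.905 mol
n(R) = 53.76 / 24.0 = 2.240 mol
n/ν → G: 0.4763, R: 0.7467; G is limiting.
R consumed = (3/4) × 1.905 = 1.429 mol
R remaining = 2.240 − 1.429 = 0.8110 mol
mass = 0.8110 × 119.06 = 96.56 g

96.6 g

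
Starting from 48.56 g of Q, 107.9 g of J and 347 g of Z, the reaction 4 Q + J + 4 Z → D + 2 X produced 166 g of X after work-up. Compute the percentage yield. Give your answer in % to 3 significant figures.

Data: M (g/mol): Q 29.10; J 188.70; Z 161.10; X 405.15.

49.1 %

n(Q) = 48.56 / 29.10 = 1.669 mol
n(J) = 107.9 / 188.70 = 0.5718 mol
n(Z) = 347.0 / 161.10 = 2.154 mol
n/ν for Q = 1.669/4 = 0.4173
n/ν for J = 0.5718/1 = 0.5718
n/ν for Z = 2.154/4 = 0.5385
Smallest n/ν is Q → limiting reagent.
theoretical n(X) = (2/4) × 1.669 = 0.8345 mol → 338.1 g
% yield = 166 / 338.1 × 100 = 49.10 %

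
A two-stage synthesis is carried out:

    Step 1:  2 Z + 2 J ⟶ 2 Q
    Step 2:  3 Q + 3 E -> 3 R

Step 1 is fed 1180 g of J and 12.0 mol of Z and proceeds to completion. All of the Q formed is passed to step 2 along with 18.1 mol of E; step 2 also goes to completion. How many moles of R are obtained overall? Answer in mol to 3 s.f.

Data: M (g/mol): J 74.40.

12.0 mol

Step 1:
n(J) = 1180 / 74.40 = 15.86 mol
n(Z) = 12.00 mol
n/ν for J = 15.86/2 = 7.930
n/ν for Z = 12.00/2 = 6.000
Smallest n/ν is Z → limiting reagent.
n(Q) produced = (2/2) × 12.00 = 12.00 mol
Step 2:
n(Q) available = 12.00 mol
n(E) = 18.10 mol
n/ν for Q = 12.00/3 = 4.000
n/ν for E = 18.10/3 = 6.033
Smallest n/ν is Q → limiting reagent.
n(R) = (3/3) × 12.00 = 12.00 mol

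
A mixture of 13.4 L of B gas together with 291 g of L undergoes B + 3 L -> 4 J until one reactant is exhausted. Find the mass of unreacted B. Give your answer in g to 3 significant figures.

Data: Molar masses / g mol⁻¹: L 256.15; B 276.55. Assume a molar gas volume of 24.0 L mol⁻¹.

n(B) = 13.40 / 24.0 = 0.5583 mol
n(L) = 291.0 / 256.15 = 1.136 mol
n/ν for B = 0.5583/1 = 0.5583
n/ν for L = 1.136/3 = 0.3787
Smallest n/ν is L → limiting reagent.
B consumed = (1/3) × 1.136 = 0.3787 mol
B remaining = 0.5583 − 0.3787 = 0.1796 mol
mass = 0.1796 × 276.55 = 49.67 g

49.7 g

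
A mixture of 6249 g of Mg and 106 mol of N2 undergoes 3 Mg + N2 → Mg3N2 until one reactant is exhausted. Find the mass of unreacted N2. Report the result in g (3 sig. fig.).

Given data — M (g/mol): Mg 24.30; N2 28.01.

568 g

n(Mg) = 6249 / 24.30 = 257.2 mol
n(N2) = 106.0 mol
n/ν → Mg: 85.73, N2: 106.0; Mg is limiting.
N2 consumed = (1/3) × 257.2 = 85.73 mol
N2 remaining = 106.0 − 85.73 = 20.27 mol
mass = 20.27 × 28.01 = 567.8 g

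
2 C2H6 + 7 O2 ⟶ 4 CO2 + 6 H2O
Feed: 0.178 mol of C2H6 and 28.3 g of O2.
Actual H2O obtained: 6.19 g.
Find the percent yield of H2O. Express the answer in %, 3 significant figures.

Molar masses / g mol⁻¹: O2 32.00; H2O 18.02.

64.3 %

n(C2H6) = 0.1780 mol
n(O2) = 28.30 / 32.00 = 0.8844 mol
n/ν for C2H6 = 0.1780/2 = 0.08900
n/ν for O2 = 0.8844/7 = 0.1263
Smallest n/ν is C2H6 → limiting reagent.
theoretical n(H2O) = (6/2) × 0.1780 = 0.5340 mol → 9.623 g
% yield = 6.19 / 9.623 × 100 = 64.33 %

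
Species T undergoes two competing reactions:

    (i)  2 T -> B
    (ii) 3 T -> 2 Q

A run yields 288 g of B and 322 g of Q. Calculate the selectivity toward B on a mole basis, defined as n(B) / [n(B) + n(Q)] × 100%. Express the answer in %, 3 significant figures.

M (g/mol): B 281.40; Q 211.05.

n(B) = 288 / 281.40 = 1.023 mol
n(Q) = 322 / 211.05 = 1.526 mol
selectivity = 1.023/(1.023+1.526) × 100 = 40.13 %

40.1 %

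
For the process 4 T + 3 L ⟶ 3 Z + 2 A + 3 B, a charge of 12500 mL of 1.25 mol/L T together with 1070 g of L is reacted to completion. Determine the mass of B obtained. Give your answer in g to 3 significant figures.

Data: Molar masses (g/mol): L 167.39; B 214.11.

1370 g

n(T) = 1.25 × 12500/1000 = 15.63 mol
n(L) = 1070 / 167.39 = 6.392 mol
n/ν for T = 15.63/4 = 3.908
n/ν for L = 6.392/3 = 2.131
Smallest n/ν is L → limiting reagent.
n(B) = (3/3) × 6.392 = 6.392 mol
mass = 6.392 × 214.11 = 1369 g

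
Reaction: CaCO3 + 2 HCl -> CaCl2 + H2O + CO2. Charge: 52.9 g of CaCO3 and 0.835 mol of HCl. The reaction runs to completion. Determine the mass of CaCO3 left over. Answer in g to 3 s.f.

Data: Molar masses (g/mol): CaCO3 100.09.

11.1 g

n(CaCO3) = 52.90 / 100.09 = 0.5285 mol
n(HCl) = 0.8350 mol
n/ν for CaCO3 = 0.5285/1 = 0.5285
n/ν for HCl = 0.8350/2 = 0.4175
Smallest n/ν is HCl → limiting reagent.
CaCO3 consumed = (1/2) × 0.8350 = 0.4175 mol
CaCO3 remaining = 0.5285 − 0.4175 = 0.1110 mol
mass = 0.1110 × 100.09 = 11.11 g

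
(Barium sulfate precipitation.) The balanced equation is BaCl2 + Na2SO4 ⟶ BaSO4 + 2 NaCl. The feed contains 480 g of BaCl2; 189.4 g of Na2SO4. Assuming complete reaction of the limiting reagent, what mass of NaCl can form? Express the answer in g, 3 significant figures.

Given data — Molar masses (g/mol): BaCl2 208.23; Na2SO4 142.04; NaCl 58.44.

n(BaCl2) = 480.0 / 208.23 = 2.305 mol
n(Na2SO4) = 189.4 / 142.04 = 1.333 mol
n/ν for BaCl2 = 2.305/1 = 2.305
n/ν for Na2SO4 = 1.333/1 = 1.333
Smallest n/ν is Na2SO4 → limiting reagent.
n(NaCl) = (2/1) × 1.333 = 2.666 mol
mass = 2.666 × 58.44 = 155.8 g

156 g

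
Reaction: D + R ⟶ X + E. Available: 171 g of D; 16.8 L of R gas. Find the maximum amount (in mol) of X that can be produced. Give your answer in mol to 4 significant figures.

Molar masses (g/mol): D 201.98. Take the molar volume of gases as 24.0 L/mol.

0.7000 mol

n(D) = 171.0 / 201.98 = 0.8466 mol
n(R) = 16.80 / 24.0 = 0.7000 mol
n/ν → D: 0.8466, R: 0.7000; R is limiting.
n(X) = (1/1) × 0.7000 = 0.7000 mol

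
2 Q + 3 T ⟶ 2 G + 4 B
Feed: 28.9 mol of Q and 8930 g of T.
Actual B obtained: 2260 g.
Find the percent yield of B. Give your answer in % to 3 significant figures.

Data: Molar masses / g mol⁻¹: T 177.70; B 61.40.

63.7 %

n(Q) = 28.90 mol
n(T) = 8930 / 177.70 = 50.25 mol
n/ν for Q = 28.90/2 = 14.45
n/ν for T = 50.25/3 = 16.75
Smallest n/ν is Q → limiting reagent.
theoretical n(B) = (4/2) × 28.90 = 57.80 mol → 3549 g
% yield = 2260 / 3549 × 100 = 63.68 %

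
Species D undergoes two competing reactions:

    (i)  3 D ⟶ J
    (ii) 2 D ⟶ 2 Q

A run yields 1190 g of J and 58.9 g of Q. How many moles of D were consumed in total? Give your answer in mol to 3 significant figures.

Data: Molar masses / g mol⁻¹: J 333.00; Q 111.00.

11.3 mol

n(J) = 1190 / 333.00 = 3.574 mol
n(Q) = 58.9 / 111.00 = 0.5306 mol
n(D) via (i) = (3/1)×3.574 = 10.72 mol
n(D) via (ii) = (2/2)×0.5306 = 0.5306 mol
total n(D) = 10.72 + 0.5306 = 11.25 mol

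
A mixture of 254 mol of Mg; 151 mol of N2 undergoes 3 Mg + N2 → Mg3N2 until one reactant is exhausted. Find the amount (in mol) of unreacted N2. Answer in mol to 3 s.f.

66.3 mol

n(Mg) = 254.0 mol
n(N2) = 151.0 mol
n/ν for Mg = 254.0/3 = 84.67
n/ν for N2 = 151.0/1 = 151.0
Smallest n/ν is Mg → limiting reagent.
N2 consumed = (1/3) × 254.0 = 84.67 mol
N2 remaining = 151.0 − 84.67 = 66.33 mol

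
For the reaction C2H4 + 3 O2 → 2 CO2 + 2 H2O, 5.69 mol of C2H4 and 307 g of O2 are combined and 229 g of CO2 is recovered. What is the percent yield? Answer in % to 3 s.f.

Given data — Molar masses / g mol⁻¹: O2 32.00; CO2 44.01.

81.4 %

n(C2H4) = 5.690 mol
n(O2) = 307.0 / 32.00 = 9.594 mol
n/ν for C2H4 = 5.690/1 = 5.690
n/ν for O2 = 9.594/3 = 3.198
Smallest n/ν is O2 → limiting reagent.
theoretical n(CO2) = (2/3) × 9.594 = 6.396 mol → 281.5 g
% yield = 229 / 281.5 × 100 = 81.35 %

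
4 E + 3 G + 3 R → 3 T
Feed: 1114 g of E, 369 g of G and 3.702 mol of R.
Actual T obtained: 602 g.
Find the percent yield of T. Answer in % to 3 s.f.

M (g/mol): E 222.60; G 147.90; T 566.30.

42.6 %

n(E) = 1114 / 222.60 = 5.004 mol
n(G) = 369.0 / 147.90 = 2.495 mol
n(R) = 3.702 mol
n/ν for E = 5.004/4 = 1.251
n/ν for G = 2.495/3 = 0.8317
n/ν for R = 3.702/3 = 1.234
Smallest n/ν is G → limiting reagent.
theoretical n(T) = (3/3) × 2.495 = 2.495 mol → 1413 g
% yield = 602 / 1413 × 100 = 42.60 %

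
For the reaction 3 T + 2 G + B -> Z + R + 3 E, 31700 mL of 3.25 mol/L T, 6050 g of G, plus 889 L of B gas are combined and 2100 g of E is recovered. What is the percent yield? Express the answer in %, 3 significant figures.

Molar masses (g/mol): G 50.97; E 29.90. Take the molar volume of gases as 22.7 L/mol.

68.2 %

n(T) = 3.25 × 31700/1000 = 103.0 mol
n(G) = 6050 / 50.97 = 118.7 mol
n(B) = 889.0 / 22.7 = 39.16 mol
n/ν for T = 103.0/3 = 34.33
n/ν for G = 118.7/2 = 59.35
n/ν for B = 39.16/1 = 39.16
Smallest n/ν is T → limiting reagent.
theoretical n(E) = (3/3) × 103.0 = 103.0 mol → 3080 g
% yield = 2100 / 3080 × 100 = 68.18 %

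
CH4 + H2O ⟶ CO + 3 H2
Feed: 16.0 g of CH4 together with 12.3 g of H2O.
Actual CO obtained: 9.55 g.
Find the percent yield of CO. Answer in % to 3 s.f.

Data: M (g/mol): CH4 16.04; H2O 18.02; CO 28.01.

n(CH4) = 16.00 / 16.04 = 0.9975 mol
n(H2O) = 12.30 / 18.02 = 0.6826 mol
n/ν for CH4 = 0.9975/1 = 0.9975
n/ν for H2O = 0.6826/1 = 0.6826
Smallest n/ν is H2O → limiting reagent.
theoretical n(CO) = (1/1) × 0.6826 = 0.6826 mol → 19.12 g
% yield = 9.55 / 19.12 × 100 = 49.95 %

50.0 %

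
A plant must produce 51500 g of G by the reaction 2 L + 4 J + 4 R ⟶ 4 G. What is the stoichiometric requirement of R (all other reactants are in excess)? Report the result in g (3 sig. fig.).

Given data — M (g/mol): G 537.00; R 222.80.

21400 g

n(G) = 51500 / 537.00 = 95.90 mol
n(R) = (4/4) × 95.90 = 95.90 mol
mass = 95.90 × 222.80 = 21370 g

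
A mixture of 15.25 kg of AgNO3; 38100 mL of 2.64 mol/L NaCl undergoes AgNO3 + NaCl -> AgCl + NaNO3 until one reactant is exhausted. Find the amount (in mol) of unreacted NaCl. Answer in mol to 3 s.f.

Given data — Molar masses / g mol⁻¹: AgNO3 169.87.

10.8 mol

n(AgNO3) = 15.25×1000 / 169.87 = 89.77 mol
n(NaCl) = 2.64 × 38100/1000 = 100.6 mol
n/ν for AgNO3 = 89.77/1 = 89.77
n/ν for NaCl = 100.6/1 = 100.6
Smallest n/ν is AgNO3 → limiting reagent.
NaCl consumed = (1/1) × 89.77 = 89.77 mol
NaCl remaining = 100.6 − 89.77 = 10.83 mol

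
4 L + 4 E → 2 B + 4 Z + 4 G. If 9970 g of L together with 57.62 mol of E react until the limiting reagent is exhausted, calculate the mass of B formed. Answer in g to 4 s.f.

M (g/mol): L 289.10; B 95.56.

1648 g

n(L) = 9970 / 289.10 = 34.49 mol
n(E) = 57.62 mol
n/ν → L: 8.623, E: 14.41; L is limiting.
n(B) = (2/4) × 34.49 = 17.25 mol
mass = 17.25 × 95.56 = 1648 g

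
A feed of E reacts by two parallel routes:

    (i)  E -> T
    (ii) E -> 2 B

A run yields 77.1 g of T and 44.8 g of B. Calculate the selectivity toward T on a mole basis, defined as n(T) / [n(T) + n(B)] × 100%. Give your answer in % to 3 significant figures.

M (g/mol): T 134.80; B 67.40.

n(T) = 77.1 / 134.80 = 0.5720 mol
n(B) = 44.8 / 67.40 = 0.6647 mol
selectivity = 0.5720/(0.5720+0.6647) × 100 = 46.25 %

46.3 %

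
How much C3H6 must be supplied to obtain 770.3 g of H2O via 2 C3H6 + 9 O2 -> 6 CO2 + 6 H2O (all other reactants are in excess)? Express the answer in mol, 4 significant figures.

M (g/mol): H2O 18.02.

14.25 mol

n(H2O) = 770.3 / 18.02 = 42.75 mol
n(C3H6) = (2/6) × 42.75 = 14.25 mol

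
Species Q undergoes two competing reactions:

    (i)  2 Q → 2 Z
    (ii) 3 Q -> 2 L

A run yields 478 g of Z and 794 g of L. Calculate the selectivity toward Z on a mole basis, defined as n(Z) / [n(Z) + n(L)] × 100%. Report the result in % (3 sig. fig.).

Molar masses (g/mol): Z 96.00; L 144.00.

n(Z) = 478 / 96.00 = 4.979 mol
n(L) = 794 / 144.00 = 5.514 mol
selectivity = 4.979/(4.979+5.514) × 100 = 47.45 %

47.5 %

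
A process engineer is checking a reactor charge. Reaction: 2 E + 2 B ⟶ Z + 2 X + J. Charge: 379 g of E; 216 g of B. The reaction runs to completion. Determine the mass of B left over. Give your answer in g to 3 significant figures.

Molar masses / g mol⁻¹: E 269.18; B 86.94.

93.6 g

n(E) = 379.0 / 269.18 = 1.408 mol
n(B) = 216.0 / 86.94 = 2.484 mol
n/ν → E: 0.7040, B: 1.242; E is limiting.
B consumed = (2/2) × 1.408 = 1.408 mol
B remaining = 2.484 − 1.408 = 1.076 mol
mass = 1.076 × 86.94 = 93.55 g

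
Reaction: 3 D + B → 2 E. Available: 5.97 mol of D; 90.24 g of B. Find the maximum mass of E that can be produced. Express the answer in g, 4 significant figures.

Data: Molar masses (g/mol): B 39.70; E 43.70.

n(D) = 5.970 mol
n(B) = 90.24 / 39.70 = 2.273 mol
n/ν for D = 5.970/3 = 1.990
n/ν for B = 2.273/1 = 2.273
Smallest n/ν is D → limiting reagent.
n(E) = (2/3) × 5.970 = 3.980 mol
mass = 3.980 × 43.70 = 173.9 g

173.9 g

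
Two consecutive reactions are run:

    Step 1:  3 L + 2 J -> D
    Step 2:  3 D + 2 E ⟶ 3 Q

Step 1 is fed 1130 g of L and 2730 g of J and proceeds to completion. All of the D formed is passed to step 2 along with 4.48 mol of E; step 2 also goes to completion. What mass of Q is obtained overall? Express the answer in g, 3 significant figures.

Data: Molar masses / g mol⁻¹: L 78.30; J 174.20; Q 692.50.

3330 g

Step 1:
n(L) = 1130 / 78.30 = 14.43 mol
n(J) = 2730 / 174.20 = 15.67 mol
n/ν for L = 14.43/3 = 4.810
n/ν for J = 15.67/2 = 7.835
Smallest n/ν is L → limiting reagent.
n(D) produced = (1/3) × 14.43 = 4.810 mol
Step 2:
n(D) available = 4.810 mol
n(E) = 4.480 mol
n/ν for D = 4.810/3 = 1.603
n/ν for E = 4.480/2 = 2.240
Smallest n/ν is D → limiting reagent.
n(Q) = (3/3) × 4.810 = 4.810 mol
mass = 4.810 × 692.50 = 3331 g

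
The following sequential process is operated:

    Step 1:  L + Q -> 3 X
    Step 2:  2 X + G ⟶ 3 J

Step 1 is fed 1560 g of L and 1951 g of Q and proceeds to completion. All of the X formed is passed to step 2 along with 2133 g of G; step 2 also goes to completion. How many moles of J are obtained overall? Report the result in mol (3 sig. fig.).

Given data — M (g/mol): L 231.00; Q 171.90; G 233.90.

Step 1:
n(L) = 1560 / 231.00 = 6.753 mol
n(Q) = 1951 / 171.90 = 11.35 mol
n/ν for L = 6.753/1 = 6.753
n/ν for Q = 11.35/1 = 11.35
Smallest n/ν is L → limiting reagent.
n(X) produced = (3/1) × 6.753 = 20.26 mol
Step 2:
n(X) available = 20.26 mol
n(G) = 2133 / 233.90 = 9.119 mol
n/ν for X = 20.26/2 = 10.13
n/ν for G = 9.119/1 = 9.119
Smallest n/ν is G → limiting reagent.
n(J) = (3/1) × 9.119 = 27.36 mol

27.4 mol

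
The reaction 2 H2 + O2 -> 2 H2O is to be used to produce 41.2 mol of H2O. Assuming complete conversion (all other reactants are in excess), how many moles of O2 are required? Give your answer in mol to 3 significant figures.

20.6 mol

n(H2O) = 41.20 mol
n(O2) = (1/2) × 41.20 = 20.60 mol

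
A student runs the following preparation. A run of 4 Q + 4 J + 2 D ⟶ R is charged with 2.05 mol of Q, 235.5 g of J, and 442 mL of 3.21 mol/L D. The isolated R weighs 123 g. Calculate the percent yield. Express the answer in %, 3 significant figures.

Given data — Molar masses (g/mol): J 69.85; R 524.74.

n(Q) = 2.050 mol
n(J) = 235.5 / 69.85 = 3.372 mol
n(D) = 3.21 × 442.0/1000 = 1.419 mol
n/ν → Q: 0.5125, J: 0.8430, D: 0.7095; Q is limiting.
theoretical n(R) = (1/4) × 2.050 = 0.5125 mol → 268.9 g
% yield = 123 / 268.9 × 100 = 45.74 %

45.7 %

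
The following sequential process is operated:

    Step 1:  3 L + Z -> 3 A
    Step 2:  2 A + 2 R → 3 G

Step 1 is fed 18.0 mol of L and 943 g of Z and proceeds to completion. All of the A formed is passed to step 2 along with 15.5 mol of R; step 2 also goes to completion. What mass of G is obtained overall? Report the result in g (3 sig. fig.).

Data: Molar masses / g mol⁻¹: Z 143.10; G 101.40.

2360 g

Step 1:
n(L) = 18.00 mol
n(Z) = 943.0 / 143.10 = 6.590 mol
n/ν for L = 18.00/3 = 6.000
n/ν for Z = 6.590/1 = 6.590
Smallest n/ν is L → limiting reagent.
n(A) produced = (3/3) × 18.00 = 18.00 mol
Step 2:
n(A) available = 18.00 mol
n(R) = 15.50 mol
n/ν for A = 18.00/2 = 9.000
n/ν for R = 15.50/2 = 7.750
Smallest n/ν is R → limiting reagent.
n(G) = (3/2) × 15.50 = 23.25 mol
mass = 23.25 × 101.40 = 2358 g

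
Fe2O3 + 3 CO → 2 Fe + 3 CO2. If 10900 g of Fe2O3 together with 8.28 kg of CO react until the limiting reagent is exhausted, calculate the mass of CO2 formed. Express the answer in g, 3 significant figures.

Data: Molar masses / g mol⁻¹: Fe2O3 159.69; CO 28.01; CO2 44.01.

9010 g

n(Fe2O3) = 10900 / 159.69 = 68.26 mol
n(CO) = 8.280×1000 / 28.01 = 295.6 mol
n/ν → Fe2O3: 68.26, CO: 98.53; Fe2O3 is limiting.
n(CO2) = (3/1) × 68.26 = 204.8 mol
mass = 204.8 × 44.01 = 9013 g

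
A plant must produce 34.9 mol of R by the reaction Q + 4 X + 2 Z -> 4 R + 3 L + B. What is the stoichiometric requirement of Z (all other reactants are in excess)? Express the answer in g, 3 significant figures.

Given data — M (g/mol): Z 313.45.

5470 g

n(R) = 34.90 mol
n(Z) = (2/4) × 34.90 = 17.45 mol
mass = 17.45 × 313.45 = 5470 g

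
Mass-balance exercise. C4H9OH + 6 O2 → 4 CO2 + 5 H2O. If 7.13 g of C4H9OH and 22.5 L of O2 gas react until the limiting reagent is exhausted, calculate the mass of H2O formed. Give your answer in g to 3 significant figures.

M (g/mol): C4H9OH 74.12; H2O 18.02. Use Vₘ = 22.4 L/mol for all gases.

n(C4H9OH) = 7.130 / 74.12 = 0.09620 mol
n(O2) = 22.50 / 22.4 = 1.004 mol
n/ν for C4H9OH = 0.09620/1 = 0.09620
n/ν for O2 = 1.004/6 = 0.1673
Smallest n/ν is C4H9OH → limiting reagent.
n(H2O) = (5/1) × 0.09620 = 0.4810 mol
mass = 0.4810 × 18.02 = 8.668 g

8.67 g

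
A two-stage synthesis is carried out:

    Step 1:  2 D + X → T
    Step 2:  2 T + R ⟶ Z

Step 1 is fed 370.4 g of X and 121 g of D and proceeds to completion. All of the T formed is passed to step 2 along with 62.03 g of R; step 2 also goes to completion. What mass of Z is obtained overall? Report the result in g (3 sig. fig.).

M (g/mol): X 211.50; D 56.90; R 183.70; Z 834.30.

282 g

Step 1:
n(X) = 370.4 / 211.50 = 1.751 mol
n(D) = 121.0 / 56.90 = 2.127 mol
n/ν for X = 1.751/1 = 1.751
n/ν for D = 2.127/2 = 1.064
Smallest n/ν is D → limiting reagent.
n(T) produced = (1/2) × 2.127 = 1.064 mol
Step 2:
n(T) available = 1.064 mol
n(R) = 62.03 / 183.70 = 0.3377 mol
n/ν for T = 1.064/2 = 0.5320
n/ν for R = 0.3377/1 = 0.3377
Smallest n/ν is R → limiting reagent.
n(Z) = (1/1) × 0.3377 = 0.3377 mol
mass = 0.3377 × 834.30 = 281.7 g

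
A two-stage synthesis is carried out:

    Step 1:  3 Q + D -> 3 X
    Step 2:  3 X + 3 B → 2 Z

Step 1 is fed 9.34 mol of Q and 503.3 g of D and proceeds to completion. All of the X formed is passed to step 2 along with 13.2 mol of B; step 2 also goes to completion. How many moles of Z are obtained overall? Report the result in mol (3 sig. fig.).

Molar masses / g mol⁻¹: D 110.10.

6.23 mol

Step 1:
n(Q) = 9.340 mol
n(D) = 503.3 / 110.10 = 4.571 mol
n/ν for Q = 9.340/3 = 3.113
n/ν for D = 4.571/1 = 4.571
Smallest n/ν is Q → limiting reagent.
n(X) produced = (3/3) × 9.340 = 9.340 mol
Step 2:
n(X) available = 9.340 mol
n(B) = 13.20 mol
n/ν for X = 9.340/3 = 3.113
n/ν for B = 13.20/3 = 4.400
Smallest n/ν is X → limiting reagent.
n(Z) = (2/3) × 9.340 = 6.227 mol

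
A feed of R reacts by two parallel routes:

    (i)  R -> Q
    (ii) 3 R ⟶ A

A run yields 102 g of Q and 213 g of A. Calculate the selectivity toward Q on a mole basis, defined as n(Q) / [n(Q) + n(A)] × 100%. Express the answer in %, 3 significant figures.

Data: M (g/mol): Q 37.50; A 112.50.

n(Q) = 102 / 37.50 = 2.720 mol
n(A) = 213 / 112.50 = 1.893 mol
selectivity = 2.720/(2.720+1.893) × 100 = 58.96 %

59.0 %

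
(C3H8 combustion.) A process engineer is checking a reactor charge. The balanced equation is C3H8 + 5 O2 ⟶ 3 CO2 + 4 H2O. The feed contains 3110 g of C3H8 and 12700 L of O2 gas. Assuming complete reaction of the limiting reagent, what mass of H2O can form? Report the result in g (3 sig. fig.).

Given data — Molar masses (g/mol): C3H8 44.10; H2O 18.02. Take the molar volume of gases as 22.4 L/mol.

5080 g

n(C3H8) = 3110 / 44.10 = 70.52 mol
n(O2) = 12700 / 22.4 = 567.0 mol
n/ν for C3H8 = 70.52/1 = 70.52
n/ν for O2 = 567.0/5 = 113.4
Smallest n/ν is C3H8 → limiting reagent.
n(H2O) = (4/1) × 70.52 = 282.1 mol
mass = 282.1 × 18.02 = 5083 g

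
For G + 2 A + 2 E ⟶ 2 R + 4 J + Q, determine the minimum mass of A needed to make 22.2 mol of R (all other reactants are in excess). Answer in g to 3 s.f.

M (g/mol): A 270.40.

n(R) = 22.20 mol
n(A) = (2/2) × 22.20 = 22.20 mol
mass = 22.20 × 270.40 = 6003 g

6000 g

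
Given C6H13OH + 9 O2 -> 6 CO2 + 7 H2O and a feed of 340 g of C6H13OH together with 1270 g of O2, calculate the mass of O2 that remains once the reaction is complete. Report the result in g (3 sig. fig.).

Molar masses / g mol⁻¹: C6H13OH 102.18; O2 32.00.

n(C6H13OH) = 340.0 / 102.18 = 3.327 mol
n(O2) = 1270 / 32.00 = 39.69 mol
n/ν → C6H13OH: 3.327, O2: 4.410; C6H13OH is limiting.
O2 consumed = (9/1) × 3.327 = 29.94 mol
O2 remaining = 39.69 − 29.94 = 9.750 mol
mass = 9.750 × 32.00 = 312.0 g

312 g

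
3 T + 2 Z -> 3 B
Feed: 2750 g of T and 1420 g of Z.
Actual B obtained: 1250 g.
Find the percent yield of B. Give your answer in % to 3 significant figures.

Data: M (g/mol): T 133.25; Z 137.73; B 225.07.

n(T) = 2750 / 133.25 = 20.64 mol
n(Z) = 1420 / 137.73 = 10.31 mol
n/ν for T = 20.64/3 = 6.880
n/ν for Z = 10.31/2 = 5.155
Smallest n/ν is Z → limiting reagent.
theoretical n(B) = (3/2) × 10.31 = 15.47 mol → 3482 g
% yield = 1250 / 3482 × 100 = 35.90 %

35.9 %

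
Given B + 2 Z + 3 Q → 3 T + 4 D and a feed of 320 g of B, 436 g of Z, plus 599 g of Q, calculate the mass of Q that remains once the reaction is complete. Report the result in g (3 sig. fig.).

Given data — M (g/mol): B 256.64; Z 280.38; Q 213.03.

n(B) = 320.0 / 256.64 = 1.247 mol
n(Z) = 436.0 / 280.38 = 1.555 mol
n(Q) = 599.0 / 213.03 = 2.812 mol
n/ν for B = 1.247/1 = 1.247
n/ν for Z = 1.555/2 = 0.7775
n/ν for Q = 2.812/3 = 0.9373
Smallest n/ν is Z → limiting reagent.
Q consumed = (3/2) × 1.555 = 2.333 mol
Q remaining = 2.812 − 2.333 = 0.4790 mol
mass = 0.4790 × 213.03 = 102.0 g

102 g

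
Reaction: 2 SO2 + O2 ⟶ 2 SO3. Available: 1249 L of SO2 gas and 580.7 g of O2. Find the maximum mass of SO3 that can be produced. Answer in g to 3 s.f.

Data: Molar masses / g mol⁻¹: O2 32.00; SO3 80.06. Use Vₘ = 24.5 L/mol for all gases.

2910 g

n(SO2) = 1249 / 24.5 = 50.98 mol
n(O2) = 580.7 / 32.00 = 18.15 mol
n/ν → SO2: 25.49, O2: 18.15; O2 is limiting.
n(SO3) = (2/1) × 18.15 = 36.30 mol
mass = 36.30 × 80.06 = 2906 g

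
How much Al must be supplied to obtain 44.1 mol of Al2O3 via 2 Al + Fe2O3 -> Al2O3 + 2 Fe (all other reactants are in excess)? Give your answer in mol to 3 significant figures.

88.2 mol

n(Al2O3) = 44.10 mol
n(Al) = (2/1) × 44.10 = 88.20 mol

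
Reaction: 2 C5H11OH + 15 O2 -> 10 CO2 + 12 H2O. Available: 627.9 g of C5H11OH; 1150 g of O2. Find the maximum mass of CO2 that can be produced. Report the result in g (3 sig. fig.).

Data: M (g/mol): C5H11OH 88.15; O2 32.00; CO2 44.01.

1050 g

n(C5H11OH) = 627.9 / 88.15 = 7.123 mol
n(O2) = 1150 / 32.00 = 35.94 mol
n/ν for C5H11OH = 7.123/2 = 3.562
n/ν for O2 = 35.94/15 = 2.396
Smallest n/ν is O2 → limiting reagent.
n(CO2) = (10/15) × 35.94 = 23.96 mol
mass = 23.96 × 44.01 = 1054 g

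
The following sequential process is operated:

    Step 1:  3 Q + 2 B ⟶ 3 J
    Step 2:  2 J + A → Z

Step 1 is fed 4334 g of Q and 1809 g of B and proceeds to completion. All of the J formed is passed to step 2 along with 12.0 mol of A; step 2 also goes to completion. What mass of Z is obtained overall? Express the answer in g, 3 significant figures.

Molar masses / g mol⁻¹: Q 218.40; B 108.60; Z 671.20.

6660 g

Step 1:
n(Q) = 4334 / 218.40 = 19.84 mol
n(B) = 1809 / 108.60 = 16.66 mol
n/ν for Q = 19.84/3 = 6.613
n/ν for B = 16.66/2 = 8.330
Smallest n/ν is Q → limiting reagent.
n(J) produced = (3/3) × 19.84 = 19.84 mol
Step 2:
n(J) available = 19.84 mol
n(A) = 12.00 mol
n/ν for J = 19.84/2 = 9.920
n/ν for A = 12.00/1 = 12.00
Smallest n/ν is J → limiting reagent.
n(Z) = (1/2) × 19.84 = 9.920 mol
mass = 9.920 × 671.20 = 6658 g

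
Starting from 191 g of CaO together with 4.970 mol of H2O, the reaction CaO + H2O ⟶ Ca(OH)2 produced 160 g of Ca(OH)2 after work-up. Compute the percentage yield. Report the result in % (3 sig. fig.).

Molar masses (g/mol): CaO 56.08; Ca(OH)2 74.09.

n(CaO) = 191.0 / 56.08 = 3.406 mol
n(H2O) = 4.970 mol
n/ν for CaO = 3.406/1 = 3.406
n/ν for H2O = 4.970/1 = 4.970
Smallest n/ν is CaO → limiting reagent.
theoretical n(Ca(OH)2) = (1/1) × 3.406 = 3.406 mol → 252.4 g
% yield = 160 / 252.4 × 100 = 63.39 %

63.4 %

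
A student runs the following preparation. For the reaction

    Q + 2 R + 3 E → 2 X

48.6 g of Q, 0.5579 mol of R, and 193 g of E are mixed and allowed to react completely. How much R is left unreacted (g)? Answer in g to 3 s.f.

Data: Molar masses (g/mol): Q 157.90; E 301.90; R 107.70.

n(Q) = 48.60 / 157.90 = 0.3078 mol
n(R) = 0.5579 mol
n(E) = 193.0 / 301.90 = 0.6393 mol
n/ν for Q = 0.3078/1 = 0.3078
n/ν for R = 0.5579/2 = 0.2790
n/ν for E = 0.6393/3 = 0.2131
Smallest n/ν is E → limiting reagent.
R consumed = (2/3) × 0.6393 = 0.4262 mol
R remaining = 0.5579 − 0.4262 = 0.1317 mol
mass = 0.1317 × 107.70 = 14.18 g

14.2 g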